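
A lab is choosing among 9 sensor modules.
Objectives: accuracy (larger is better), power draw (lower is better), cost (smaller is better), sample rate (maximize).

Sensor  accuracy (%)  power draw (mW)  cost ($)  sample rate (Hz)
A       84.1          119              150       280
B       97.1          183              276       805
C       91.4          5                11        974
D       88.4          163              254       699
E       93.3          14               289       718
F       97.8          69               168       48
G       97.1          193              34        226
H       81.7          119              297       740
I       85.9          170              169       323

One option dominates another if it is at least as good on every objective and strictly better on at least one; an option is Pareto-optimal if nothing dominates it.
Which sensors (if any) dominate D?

C: accuracy 91.4≥88.4, power draw 5≤163, cost 11≤254, sample rate 974≥699 — dominates D.
Others (A, B, E, F, G, H, I) are each worse than D on at least one objective.

C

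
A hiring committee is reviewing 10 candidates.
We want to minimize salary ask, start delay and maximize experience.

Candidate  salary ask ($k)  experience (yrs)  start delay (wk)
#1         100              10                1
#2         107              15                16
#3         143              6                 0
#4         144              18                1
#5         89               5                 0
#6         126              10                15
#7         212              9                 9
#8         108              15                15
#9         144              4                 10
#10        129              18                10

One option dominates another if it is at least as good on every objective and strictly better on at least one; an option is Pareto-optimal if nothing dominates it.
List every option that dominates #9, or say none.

#1: salary ask 100≤144, experience 10≥4, start delay 1≤10 — dominates #9.
#3: salary ask 143≤144, experience 6≥4, start delay 0≤10 — dominates #9.
#4: salary ask 144≤144, experience 18≥4, start delay 1≤10 — dominates #9.
#5: salary ask 89≤144, experience 5≥4, start delay 0≤10 — dominates #9.
#10: salary ask 129≤144, experience 18≥4, start delay 10≤10 — dominates #9.
Others (#2, #6, #7, #8) are each worse than #9 on at least one objective.

#1, #3, #4, #5, #10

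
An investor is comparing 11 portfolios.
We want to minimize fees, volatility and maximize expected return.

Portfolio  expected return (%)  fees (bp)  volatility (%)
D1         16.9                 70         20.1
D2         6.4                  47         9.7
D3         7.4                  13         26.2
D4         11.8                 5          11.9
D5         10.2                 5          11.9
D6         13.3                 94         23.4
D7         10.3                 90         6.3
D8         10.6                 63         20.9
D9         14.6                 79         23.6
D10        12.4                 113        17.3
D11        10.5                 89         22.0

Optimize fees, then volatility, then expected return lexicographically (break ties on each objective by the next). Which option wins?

First minimize fees: best is 5, kept {D4, D5}.
Then minimize volatility: best is 11.9, kept {D4, D5}.
Then maximize expected return: best is 11.8, kept {D4}.

D4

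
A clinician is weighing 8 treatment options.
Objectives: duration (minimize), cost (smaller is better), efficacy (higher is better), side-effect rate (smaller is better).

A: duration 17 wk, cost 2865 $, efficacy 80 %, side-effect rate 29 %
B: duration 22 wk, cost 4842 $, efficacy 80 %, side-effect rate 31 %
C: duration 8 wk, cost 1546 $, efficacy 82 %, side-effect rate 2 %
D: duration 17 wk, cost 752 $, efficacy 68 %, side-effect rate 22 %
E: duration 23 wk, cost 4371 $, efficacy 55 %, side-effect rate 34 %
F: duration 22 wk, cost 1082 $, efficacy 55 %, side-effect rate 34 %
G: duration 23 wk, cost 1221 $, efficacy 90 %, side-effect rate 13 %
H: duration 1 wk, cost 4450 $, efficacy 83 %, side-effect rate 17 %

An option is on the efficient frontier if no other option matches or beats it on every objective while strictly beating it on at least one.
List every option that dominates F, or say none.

D: duration 17≤22, cost 752≤1082, efficacy 68≥55, side-effect rate 22≤34 — dominates F.
Others (A, B, C, E, G, H) are each worse than F on at least one objective.

D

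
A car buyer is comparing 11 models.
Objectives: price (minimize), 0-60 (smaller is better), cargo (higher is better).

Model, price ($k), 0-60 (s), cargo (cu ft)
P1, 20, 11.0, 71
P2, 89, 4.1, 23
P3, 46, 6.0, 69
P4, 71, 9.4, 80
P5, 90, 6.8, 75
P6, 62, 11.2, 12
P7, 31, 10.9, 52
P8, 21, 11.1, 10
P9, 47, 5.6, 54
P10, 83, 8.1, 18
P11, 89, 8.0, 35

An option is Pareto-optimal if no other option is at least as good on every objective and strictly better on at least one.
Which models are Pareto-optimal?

P1, P2, P3, P4, P5, P7, P9

P1: not dominated (best price).
P2: not dominated (best 0-60).
P3: not dominated.
P4: not dominated (best cargo).
P5: not dominated.
P6: dominated by P1 (price 20≤62, 0-60 11.0≤11.2, cargo 71≥12).
P7: not dominated.
P8: dominated by P1 (price 20≤21, 0-60 11.0≤11.1, cargo 71≥10).
P9: not dominated.
P10: dominated by P3 (price 46≤83, 0-60 6.0≤8.1, cargo 69≥18).
P11: dominated by P3 (price 46≤89, 0-60 6.0≤8.0, cargo 69≥35).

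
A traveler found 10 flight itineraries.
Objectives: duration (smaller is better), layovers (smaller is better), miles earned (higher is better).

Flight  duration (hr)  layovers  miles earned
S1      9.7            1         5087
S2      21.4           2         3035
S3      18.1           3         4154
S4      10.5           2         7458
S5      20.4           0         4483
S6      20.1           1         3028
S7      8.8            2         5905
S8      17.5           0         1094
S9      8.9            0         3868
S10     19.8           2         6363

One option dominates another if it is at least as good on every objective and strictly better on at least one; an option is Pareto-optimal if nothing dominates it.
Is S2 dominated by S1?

Yes

S1 vs S2: duration 9.7≤21.4, layovers 1≤2, miles earned 5087≥3035 — S1 is at least as good on every objective with at least one strict improvement.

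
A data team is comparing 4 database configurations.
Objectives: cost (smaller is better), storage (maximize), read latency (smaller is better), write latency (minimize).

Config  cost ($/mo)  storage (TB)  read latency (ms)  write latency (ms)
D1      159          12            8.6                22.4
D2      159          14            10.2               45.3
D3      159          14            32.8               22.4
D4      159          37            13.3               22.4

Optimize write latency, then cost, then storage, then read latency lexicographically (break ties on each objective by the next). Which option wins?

First minimize write latency: best is 22.4, kept {D1, D3, D4}.
Then minimize cost: best is 159, kept {D1, D3, D4}.
Then maximize storage: best is 37, kept {D4}.

D4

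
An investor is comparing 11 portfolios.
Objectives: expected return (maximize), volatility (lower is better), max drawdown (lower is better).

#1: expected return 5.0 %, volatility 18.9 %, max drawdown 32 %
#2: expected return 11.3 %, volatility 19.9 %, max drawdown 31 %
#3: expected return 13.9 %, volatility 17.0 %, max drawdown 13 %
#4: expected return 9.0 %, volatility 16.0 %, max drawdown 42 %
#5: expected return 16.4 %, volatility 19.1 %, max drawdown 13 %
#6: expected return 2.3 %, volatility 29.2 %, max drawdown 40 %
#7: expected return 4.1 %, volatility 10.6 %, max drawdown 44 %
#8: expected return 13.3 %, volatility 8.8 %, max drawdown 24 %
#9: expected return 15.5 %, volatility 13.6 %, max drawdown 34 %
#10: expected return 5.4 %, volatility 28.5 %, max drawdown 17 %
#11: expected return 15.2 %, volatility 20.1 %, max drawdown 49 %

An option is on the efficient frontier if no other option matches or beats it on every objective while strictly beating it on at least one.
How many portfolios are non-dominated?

#1: dominated by #3 (expected return 13.9≥5.0, volatility 17.0≤18.9, max drawdown 13≤32).
#2: dominated by #3 (expected return 13.9≥11.3, volatility 17.0≤19.9, max drawdown 13≤31).
#3: not dominated.
#4: dominated by #8 (expected return 13.3≥9.0, volatility 8.8≤16.0, max drawdown 24≤42).
#5: not dominated (best expected return).
#6: dominated by #1 (expected return 5.0≥2.3, volatility 18.9≤29.2, max drawdown 32≤40).
#7: dominated by #8 (expected return 13.3≥4.1, volatility 8.8≤10.6, max drawdown 24≤44).
#8: not dominated (best volatility).
#9: not dominated.
#10: dominated by #3 (expected return 13.9≥5.4, volatility 17.0≤28.5, max drawdown 13≤17).
#11: dominated by #5 (expected return 16.4≥15.2, volatility 19.1≤20.1, max drawdown 13≤49).
Pareto-optimal: #3, #5, #8, #9 → 4.

4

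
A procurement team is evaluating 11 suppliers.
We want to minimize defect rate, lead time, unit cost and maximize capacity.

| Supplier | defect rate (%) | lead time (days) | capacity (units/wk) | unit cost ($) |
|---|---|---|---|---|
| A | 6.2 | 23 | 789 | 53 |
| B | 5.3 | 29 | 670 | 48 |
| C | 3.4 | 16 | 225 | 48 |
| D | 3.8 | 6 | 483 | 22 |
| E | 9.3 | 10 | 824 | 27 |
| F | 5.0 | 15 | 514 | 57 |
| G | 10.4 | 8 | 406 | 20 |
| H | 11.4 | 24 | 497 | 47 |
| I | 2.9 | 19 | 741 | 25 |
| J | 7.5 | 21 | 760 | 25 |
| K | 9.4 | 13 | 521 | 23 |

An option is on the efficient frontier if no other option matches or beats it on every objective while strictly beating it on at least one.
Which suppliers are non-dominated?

A, C, D, E, F, G, I, J, K

A: not dominated.
B: dominated by I (defect rate 2.9≤5.3, lead time 19≤29, capacity 741≥670, unit cost 25≤48).
C: not dominated.
D: not dominated (best lead time).
E: not dominated (best capacity).
F: not dominated.
G: not dominated (best unit cost).
H: dominated by E (defect rate 9.3≤11.4, lead time 10≤24, capacity 824≥497, unit cost 27≤47).
I: not dominated (best defect rate).
J: not dominated.
K: not dominated.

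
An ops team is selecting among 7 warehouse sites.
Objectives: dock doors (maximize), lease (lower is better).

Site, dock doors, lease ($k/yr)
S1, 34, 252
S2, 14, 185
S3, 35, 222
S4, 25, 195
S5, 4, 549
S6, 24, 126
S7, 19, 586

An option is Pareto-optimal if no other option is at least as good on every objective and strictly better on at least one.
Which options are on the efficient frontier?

S3, S4, S6

S1: dominated by S3 (dock doors 35≥34, lease 222≤252).
S2: dominated by S6 (dock doors 24≥14, lease 126≤185).
S3: not dominated (best dock doors).
S4: not dominated.
S5: dominated by S1 (dock doors 34≥4, lease 252≤549).
S6: not dominated (best lease).
S7: dominated by S1 (dock doors 34≥19, lease 252≤586).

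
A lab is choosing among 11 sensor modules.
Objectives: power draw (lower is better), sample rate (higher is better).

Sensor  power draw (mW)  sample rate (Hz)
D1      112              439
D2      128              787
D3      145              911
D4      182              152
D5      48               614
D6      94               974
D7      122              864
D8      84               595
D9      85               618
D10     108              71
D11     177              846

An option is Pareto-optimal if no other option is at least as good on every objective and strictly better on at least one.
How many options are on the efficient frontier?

3

D1: dominated by D5 (power draw 48≤112, sample rate 614≥439).
D2: dominated by D6 (power draw 94≤128, sample rate 974≥787).
D3: dominated by D6 (power draw 94≤145, sample rate 974≥911).
D4: dominated by D1 (power draw 112≤182, sample rate 439≥152).
D5: not dominated (best power draw).
D6: not dominated (best sample rate).
D7: dominated by D6 (power draw 94≤122, sample rate 974≥864).
D8: dominated by D5 (power draw 48≤84, sample rate 614≥595).
D9: not dominated.
D10: dominated by D5 (power draw 48≤108, sample rate 614≥71).
D11: dominated by D3 (power draw 145≤177, sample rate 911≥846).
Pareto-optimal: D5, D6, D9 → 3.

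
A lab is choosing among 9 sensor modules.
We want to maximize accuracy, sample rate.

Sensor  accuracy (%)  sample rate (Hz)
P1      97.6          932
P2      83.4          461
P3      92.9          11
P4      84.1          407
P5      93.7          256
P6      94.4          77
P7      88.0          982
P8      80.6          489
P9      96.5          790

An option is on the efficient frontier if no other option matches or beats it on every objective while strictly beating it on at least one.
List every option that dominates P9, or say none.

P1: accuracy 97.6≥96.5, sample rate 932≥790 — dominates P9.
Others (P2, P3, P4, P5, P6, P7, P8) are each worse than P9 on at least one objective.

P1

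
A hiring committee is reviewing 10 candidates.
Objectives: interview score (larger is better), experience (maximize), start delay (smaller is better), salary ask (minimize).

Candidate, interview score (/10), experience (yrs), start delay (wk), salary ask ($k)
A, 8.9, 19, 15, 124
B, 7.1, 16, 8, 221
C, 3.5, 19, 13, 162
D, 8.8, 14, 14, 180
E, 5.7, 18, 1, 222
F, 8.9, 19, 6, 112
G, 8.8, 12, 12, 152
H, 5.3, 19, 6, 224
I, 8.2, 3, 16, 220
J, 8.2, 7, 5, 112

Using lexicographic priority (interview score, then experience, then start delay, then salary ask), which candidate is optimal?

F

First maximize interview score: best is 8.9, kept {A, F}.
Then maximize experience: best is 19, kept {A, F}.
Then minimize start delay: best is 6, kept {F}.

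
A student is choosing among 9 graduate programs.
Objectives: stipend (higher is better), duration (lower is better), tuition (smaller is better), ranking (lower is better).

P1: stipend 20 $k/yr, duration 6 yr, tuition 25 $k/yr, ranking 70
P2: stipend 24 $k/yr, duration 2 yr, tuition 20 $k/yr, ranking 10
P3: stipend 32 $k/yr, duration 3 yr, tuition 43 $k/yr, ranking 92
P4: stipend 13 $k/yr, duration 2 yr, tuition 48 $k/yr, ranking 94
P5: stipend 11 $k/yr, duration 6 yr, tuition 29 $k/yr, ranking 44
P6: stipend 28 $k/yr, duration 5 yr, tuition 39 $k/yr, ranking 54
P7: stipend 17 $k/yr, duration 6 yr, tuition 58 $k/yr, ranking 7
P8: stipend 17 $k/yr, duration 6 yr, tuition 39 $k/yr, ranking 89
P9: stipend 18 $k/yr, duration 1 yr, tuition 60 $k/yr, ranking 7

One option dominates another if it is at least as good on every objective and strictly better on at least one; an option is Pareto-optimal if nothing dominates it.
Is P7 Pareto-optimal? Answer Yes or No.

P1: worse on ranking (70 vs 7).
P2: worse on ranking (10 vs 7).
P3: worse on ranking (92 vs 7).
P4: worse on stipend (13 vs 17).
P5: worse on stipend (11 vs 17).
P6: worse on ranking (54 vs 7).
P8: worse on ranking (89 vs 7).
P9: worse on tuition (60 vs 58).
No option is at least as good as P7 on every objective and strictly better on one.

Yes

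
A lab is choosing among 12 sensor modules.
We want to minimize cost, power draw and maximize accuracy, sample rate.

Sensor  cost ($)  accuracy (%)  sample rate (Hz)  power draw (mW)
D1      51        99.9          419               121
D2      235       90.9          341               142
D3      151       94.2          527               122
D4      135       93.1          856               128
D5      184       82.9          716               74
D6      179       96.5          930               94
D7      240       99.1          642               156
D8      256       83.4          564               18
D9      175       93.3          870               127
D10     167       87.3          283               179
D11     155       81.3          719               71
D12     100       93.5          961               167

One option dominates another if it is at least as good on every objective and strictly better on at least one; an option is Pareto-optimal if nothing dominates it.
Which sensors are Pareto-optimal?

D1, D3, D4, D5, D6, D7, D8, D9, D11, D12

D1: not dominated (best cost).
D2: dominated by D1 (cost 51≤235, accuracy 99.9≥90.9, sample rate 419≥341, power draw 121≤142).
D3: not dominated.
D4: not dominated.
D5: not dominated.
D6: not dominated.
D7: not dominated.
D8: not dominated (best power draw).
D9: not dominated.
D10: dominated by D1 (cost 51≤167, accuracy 99.9≥87.3, sample rate 419≥283, power draw 121≤179).
D11: not dominated.
D12: not dominated (best sample rate).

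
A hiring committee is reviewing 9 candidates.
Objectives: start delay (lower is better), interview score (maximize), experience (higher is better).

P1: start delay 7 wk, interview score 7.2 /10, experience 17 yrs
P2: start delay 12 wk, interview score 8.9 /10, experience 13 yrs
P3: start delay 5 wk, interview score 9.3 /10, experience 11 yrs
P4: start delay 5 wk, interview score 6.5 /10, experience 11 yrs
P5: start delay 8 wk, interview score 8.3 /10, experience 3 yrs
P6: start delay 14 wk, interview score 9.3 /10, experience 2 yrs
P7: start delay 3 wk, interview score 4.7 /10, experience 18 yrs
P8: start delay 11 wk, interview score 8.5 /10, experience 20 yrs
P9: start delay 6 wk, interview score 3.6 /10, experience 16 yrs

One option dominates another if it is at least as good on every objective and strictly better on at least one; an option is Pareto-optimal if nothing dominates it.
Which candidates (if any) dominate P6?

P3: start delay 5≤14, interview score 9.3≥9.3, experience 11≥2 — dominates P6.
Others (P1, P2, P4, P5, P7, P8, P9) are each worse than P6 on at least one objective.

P3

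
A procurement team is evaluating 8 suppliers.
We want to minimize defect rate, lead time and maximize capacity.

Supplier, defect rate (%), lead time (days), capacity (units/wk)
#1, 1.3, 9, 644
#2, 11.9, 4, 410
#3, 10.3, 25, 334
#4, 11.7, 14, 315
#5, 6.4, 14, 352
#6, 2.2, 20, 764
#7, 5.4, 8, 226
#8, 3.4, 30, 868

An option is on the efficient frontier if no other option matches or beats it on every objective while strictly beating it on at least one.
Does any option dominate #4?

#1 vs #4: defect rate 1.3≤11.7, lead time 9≤14, capacity 644≥315 — #1 is at least as good on every objective and strictly better on at least one, so #1 dominates #4.

Yes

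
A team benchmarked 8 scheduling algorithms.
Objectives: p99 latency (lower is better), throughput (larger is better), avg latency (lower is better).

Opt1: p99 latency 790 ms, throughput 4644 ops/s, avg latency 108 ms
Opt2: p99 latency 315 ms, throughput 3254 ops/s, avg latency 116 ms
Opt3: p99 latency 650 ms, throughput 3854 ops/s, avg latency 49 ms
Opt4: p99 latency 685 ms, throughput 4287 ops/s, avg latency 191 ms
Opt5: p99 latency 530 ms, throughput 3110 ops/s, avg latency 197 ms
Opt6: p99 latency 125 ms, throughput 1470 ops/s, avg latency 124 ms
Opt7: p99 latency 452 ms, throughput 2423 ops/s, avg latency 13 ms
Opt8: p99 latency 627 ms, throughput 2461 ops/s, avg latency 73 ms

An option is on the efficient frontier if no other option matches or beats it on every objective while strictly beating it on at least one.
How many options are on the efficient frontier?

7

Opt1: not dominated (best throughput).
Opt2: not dominated.
Opt3: not dominated.
Opt4: not dominated.
Opt5: dominated by Opt2 (p99 latency 315≤530, throughput 3254≥3110, avg latency 116≤197).
Opt6: not dominated (best p99 latency).
Opt7: not dominated (best avg latency).
Opt8: not dominated.
Pareto-optimal: Opt1, Opt2, Opt3, Opt4, Opt6, Opt7, Opt8 → 7.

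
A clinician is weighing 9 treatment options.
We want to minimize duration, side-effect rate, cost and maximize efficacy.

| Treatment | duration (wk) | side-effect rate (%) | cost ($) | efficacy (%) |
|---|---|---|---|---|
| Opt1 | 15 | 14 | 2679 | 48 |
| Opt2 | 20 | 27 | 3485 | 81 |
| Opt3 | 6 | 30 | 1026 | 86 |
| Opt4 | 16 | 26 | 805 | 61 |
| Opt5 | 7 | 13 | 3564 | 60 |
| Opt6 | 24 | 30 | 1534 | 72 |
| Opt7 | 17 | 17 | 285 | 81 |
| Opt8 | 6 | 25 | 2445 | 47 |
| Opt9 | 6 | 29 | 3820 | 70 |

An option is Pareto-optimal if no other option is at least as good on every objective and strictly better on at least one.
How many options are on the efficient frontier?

Opt1: not dominated.
Opt2: dominated by Opt7 (duration 17≤20, side-effect rate 17≤27, cost 285≤3485, efficacy 81≥81).
Opt3: not dominated (best efficacy).
Opt4: not dominated.
Opt5: not dominated (best side-effect rate).
Opt6: dominated by Opt3 (duration 6≤24, side-effect rate 30≤30, cost 1026≤1534, efficacy 86≥72).
Opt7: not dominated (best cost).
Opt8: not dominated.
Opt9: not dominated.
Pareto-optimal: Opt1, Opt3, Opt4, Opt5, Opt7, Opt8, Opt9 → 7.

7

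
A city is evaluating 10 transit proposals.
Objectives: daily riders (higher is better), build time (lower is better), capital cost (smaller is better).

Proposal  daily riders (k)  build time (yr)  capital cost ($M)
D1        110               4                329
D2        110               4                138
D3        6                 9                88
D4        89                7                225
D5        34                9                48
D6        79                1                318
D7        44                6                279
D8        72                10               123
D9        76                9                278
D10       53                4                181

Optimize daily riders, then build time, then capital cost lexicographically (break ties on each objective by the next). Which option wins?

D2

First maximize daily riders: best is 110, kept {D1, D2}.
Then minimize build time: best is 4, kept {D1, D2}.
Then minimize capital cost: best is 138, kept {D2}.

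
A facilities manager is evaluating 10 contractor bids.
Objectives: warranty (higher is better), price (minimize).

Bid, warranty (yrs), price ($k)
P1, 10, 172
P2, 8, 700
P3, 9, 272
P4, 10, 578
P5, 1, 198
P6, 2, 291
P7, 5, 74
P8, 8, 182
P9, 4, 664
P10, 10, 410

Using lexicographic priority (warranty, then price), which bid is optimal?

P1

First maximize warranty: best is 10, kept {P1, P4, P10}.
Then minimize price: best is 172, kept {P1}.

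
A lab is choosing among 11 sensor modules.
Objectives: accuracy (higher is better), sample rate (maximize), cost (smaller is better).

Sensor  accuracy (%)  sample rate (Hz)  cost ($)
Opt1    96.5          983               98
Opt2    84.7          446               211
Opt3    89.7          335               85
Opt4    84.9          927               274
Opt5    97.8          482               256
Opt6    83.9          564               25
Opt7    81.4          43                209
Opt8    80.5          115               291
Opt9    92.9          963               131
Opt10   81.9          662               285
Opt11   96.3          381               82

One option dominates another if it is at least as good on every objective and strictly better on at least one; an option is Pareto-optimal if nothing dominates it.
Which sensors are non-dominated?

Opt1: not dominated (best sample rate).
Opt2: dominated by Opt1 (accuracy 96.5≥84.7, sample rate 983≥446, cost 98≤211).
Opt3: dominated by Opt11 (accuracy 96.3≥89.7, sample rate 381≥335, cost 82≤85).
Opt4: dominated by Opt1 (accuracy 96.5≥84.9, sample rate 983≥927, cost 98≤274).
Opt5: not dominated (best accuracy).
Opt6: not dominated (best cost).
Opt7: dominated by Opt1 (accuracy 96.5≥81.4, sample rate 983≥43, cost 98≤209).
Opt8: dominated by Opt1 (accuracy 96.5≥80.5, sample rate 983≥115, cost 98≤291).
Opt9: dominated by Opt1 (accuracy 96.5≥92.9, sample rate 983≥963, cost 98≤131).
Opt10: dominated by Opt1 (accuracy 96.5≥81.9, sample rate 983≥662, cost 98≤285).
Opt11: not dominated.

Opt1, Opt5, Opt6, Opt11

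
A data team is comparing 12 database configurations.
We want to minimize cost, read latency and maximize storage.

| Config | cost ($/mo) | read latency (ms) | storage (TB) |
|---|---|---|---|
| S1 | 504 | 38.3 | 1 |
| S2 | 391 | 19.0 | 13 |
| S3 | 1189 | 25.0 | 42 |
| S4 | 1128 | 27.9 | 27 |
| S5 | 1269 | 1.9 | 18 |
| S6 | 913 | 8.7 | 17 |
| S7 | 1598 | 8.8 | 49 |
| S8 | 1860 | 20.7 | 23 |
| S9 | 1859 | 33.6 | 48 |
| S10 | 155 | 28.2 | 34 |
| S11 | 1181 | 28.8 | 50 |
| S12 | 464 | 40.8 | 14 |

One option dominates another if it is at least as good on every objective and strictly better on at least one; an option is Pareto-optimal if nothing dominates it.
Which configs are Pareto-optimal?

S1: dominated by S2 (cost 391≤504, read latency 19.0≤38.3, storage 13≥1).
S2: not dominated.
S3: not dominated.
S4: not dominated.
S5: not dominated (best read latency).
S6: not dominated.
S7: not dominated.
S8: dominated by S7 (cost 1598≤1860, read latency 8.8≤20.7, storage 49≥23).
S9: dominated by S7 (cost 1598≤1859, read latency 8.8≤33.6, storage 49≥48).
S10: not dominated (best cost).
S11: not dominated (best storage).
S12: dominated by S10 (cost 155≤464, read latency 28.2≤40.8, storage 34≥14).

S2, S3, S4, S5, S6, S7, S10, S11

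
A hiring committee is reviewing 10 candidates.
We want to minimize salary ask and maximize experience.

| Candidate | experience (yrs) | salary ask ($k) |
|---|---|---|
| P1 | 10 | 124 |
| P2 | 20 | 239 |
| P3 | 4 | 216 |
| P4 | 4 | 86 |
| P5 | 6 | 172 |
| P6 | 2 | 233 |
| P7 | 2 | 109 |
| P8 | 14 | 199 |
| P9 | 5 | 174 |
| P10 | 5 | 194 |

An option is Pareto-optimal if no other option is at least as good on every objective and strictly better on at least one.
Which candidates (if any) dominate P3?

P1: experience 10≥4, salary ask 124≤216 — dominates P3.
P4: experience 4≥4, salary ask 86≤216 — dominates P3.
P5: experience 6≥4, salary ask 172≤216 — dominates P3.
P8: experience 14≥4, salary ask 199≤216 — dominates P3.
P9: experience 5≥4, salary ask 174≤216 — dominates P3.
P10: experience 5≥4, salary ask 194≤216 — dominates P3.
Others (P2, P6, P7) are each worse than P3 on at least one objective.

P1, P4, P5, P8, P9, P10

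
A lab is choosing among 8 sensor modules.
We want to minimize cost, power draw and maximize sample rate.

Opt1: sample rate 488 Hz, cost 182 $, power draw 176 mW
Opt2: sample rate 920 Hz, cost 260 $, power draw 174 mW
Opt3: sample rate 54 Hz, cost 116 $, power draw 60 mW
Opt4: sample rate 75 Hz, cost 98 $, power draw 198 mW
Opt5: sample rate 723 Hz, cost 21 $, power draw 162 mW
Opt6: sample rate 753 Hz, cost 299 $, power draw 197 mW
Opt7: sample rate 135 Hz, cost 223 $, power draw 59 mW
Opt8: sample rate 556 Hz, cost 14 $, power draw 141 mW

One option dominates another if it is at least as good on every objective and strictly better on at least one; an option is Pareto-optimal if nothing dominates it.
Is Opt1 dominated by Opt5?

Opt5 vs Opt1: sample rate 723≥488, cost 21≤182, power draw 162≤176 — Opt5 is at least as good on every objective with at least one strict improvement.

Yes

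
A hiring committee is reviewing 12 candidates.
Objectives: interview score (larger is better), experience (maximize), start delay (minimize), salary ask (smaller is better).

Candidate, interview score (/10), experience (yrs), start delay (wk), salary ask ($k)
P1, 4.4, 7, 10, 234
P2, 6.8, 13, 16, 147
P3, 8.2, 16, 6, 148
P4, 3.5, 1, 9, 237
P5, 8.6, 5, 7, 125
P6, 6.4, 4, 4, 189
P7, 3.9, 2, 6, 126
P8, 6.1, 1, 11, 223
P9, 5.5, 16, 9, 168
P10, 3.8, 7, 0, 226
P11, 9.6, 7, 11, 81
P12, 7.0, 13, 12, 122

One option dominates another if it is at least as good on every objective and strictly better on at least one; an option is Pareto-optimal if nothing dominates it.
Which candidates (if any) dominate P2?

P12: interview score 7.0≥6.8, experience 13≥13, start delay 12≤16, salary ask 122≤147 — dominates P2.
Others (P1, P3, P4, P5, P6, P7, P8, P9, P10, P11) are each worse than P2 on at least one objective.

P12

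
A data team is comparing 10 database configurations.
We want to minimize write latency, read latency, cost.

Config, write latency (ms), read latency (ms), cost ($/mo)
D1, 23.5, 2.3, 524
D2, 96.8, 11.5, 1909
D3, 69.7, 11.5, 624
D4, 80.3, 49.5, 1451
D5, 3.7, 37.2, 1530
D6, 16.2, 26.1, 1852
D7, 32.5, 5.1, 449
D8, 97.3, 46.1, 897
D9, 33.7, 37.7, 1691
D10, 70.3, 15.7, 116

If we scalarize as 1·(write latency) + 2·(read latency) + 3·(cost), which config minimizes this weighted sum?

D1: 1·23.5 + 2·2.3 + 3·524 = 1600.1
D2: 1·96.8 + 2·11.5 + 3·1909 = 5846.8
D3: 1·69.7 + 2·11.5 + 3·624 = 1964.7
D4: 1·80.3 + 2·49.5 + 3·1451 = 4532.3
D5: 1·3.7 + 2·37.2 + 3·1530 = 4668.1
D6: 1·16.2 + 2·26.1 + 3·1852 = 5624.4
D7: 1·32.5 + 2·5.1 + 3·449 = 1389.7
D8: 1·97.3 + 2·46.1 + 3·897 = 2880.5
D9: 1·33.7 + 2·37.7 + 3·1691 = 5182.1
D10: 1·70.3 + 2·15.7 + 3·116 = 449.7
Lowest: D10 at 449.7.

D10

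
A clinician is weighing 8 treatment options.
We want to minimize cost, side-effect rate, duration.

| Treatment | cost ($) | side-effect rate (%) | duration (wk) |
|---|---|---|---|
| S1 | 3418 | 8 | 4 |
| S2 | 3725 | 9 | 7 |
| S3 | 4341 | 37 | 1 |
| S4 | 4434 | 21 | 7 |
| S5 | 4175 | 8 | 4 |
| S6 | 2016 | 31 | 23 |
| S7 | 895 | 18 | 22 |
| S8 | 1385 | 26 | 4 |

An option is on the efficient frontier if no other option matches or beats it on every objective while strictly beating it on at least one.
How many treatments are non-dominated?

4

S1: not dominated.
S2: dominated by S1 (cost 3418≤3725, side-effect rate 8≤9, duration 4≤7).
S3: not dominated (best duration).
S4: dominated by S1 (cost 3418≤4434, side-effect rate 8≤21, duration 4≤7).
S5: dominated by S1 (cost 3418≤4175, side-effect rate 8≤8, duration 4≤4).
S6: dominated by S7 (cost 895≤2016, side-effect rate 18≤31, duration 22≤23).
S7: not dominated (best cost).
S8: not dominated.
Pareto-optimal: S1, S3, S7, S8 → 4.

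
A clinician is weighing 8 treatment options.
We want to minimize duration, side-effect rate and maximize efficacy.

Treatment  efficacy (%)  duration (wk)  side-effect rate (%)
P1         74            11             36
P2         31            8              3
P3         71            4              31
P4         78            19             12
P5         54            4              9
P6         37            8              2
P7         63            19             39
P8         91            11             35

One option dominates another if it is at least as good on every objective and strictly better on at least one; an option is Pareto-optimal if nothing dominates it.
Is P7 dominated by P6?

No

P6 vs P7: P6 is worse on efficacy (37 vs 63), so it does not dominate P7.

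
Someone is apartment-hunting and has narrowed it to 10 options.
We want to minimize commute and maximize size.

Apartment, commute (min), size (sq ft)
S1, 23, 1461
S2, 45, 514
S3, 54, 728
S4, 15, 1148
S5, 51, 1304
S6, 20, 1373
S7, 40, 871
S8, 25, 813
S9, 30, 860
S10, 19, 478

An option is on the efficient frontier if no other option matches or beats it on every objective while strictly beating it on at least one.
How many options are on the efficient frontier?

S1: not dominated (best size).
S2: dominated by S1 (commute 23≤45, size 1461≥514).
S3: dominated by S1 (commute 23≤54, size 1461≥728).
S4: not dominated (best commute).
S5: dominated by S1 (commute 23≤51, size 1461≥1304).
S6: not dominated.
S7: dominated by S1 (commute 23≤40, size 1461≥871).
S8: dominated by S1 (commute 23≤25, size 1461≥813).
S9: dominated by S1 (commute 23≤30, size 1461≥860).
S10: dominated by S4 (commute 15≤19, size 1148≥478).
Pareto-optimal: S1, S4, S6 → 3.

3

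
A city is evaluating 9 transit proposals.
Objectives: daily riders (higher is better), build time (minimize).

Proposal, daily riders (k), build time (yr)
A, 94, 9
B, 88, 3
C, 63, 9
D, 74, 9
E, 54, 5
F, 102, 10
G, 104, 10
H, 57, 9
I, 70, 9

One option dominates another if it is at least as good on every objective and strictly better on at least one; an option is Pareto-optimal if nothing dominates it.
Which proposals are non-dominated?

A: not dominated.
B: not dominated (best build time).
C: dominated by A (daily riders 94≥63, build time 9≤9).
D: dominated by A (daily riders 94≥74, build time 9≤9).
E: dominated by B (daily riders 88≥54, build time 3≤5).
F: dominated by G (daily riders 104≥102, build time 10≤10).
G: not dominated (best daily riders).
H: dominated by A (daily riders 94≥57, build time 9≤9).
I: dominated by A (daily riders 94≥70, build time 9≤9).

A, B, G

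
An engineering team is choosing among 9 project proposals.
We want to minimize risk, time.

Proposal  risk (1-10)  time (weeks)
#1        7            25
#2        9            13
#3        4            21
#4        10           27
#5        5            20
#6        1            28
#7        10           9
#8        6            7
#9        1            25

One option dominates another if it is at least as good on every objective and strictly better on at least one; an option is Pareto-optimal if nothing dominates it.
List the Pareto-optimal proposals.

#3, #5, #8, #9

#1: dominated by #3 (risk 4≤7, time 21≤25).
#2: dominated by #8 (risk 6≤9, time 7≤13).
#3: not dominated.
#4: dominated by #1 (risk 7≤10, time 25≤27).
#5: not dominated.
#6: dominated by #9 (risk 1≤1, time 25≤28).
#7: dominated by #8 (risk 6≤10, time 7≤9).
#8: not dominated (best time).
#9: not dominated.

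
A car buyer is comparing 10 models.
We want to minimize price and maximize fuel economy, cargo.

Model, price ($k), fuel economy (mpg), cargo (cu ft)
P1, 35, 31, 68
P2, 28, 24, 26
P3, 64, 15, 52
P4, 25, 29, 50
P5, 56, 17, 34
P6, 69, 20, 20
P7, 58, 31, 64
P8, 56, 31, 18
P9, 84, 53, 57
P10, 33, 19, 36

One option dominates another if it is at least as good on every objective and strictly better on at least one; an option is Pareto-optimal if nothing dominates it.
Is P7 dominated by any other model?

P1 vs P7: price 35≤58, fuel economy 31≥31, cargo 68≥64 — P1 is at least as good on every objective and strictly better on at least one, so P1 dominates P7.

Yes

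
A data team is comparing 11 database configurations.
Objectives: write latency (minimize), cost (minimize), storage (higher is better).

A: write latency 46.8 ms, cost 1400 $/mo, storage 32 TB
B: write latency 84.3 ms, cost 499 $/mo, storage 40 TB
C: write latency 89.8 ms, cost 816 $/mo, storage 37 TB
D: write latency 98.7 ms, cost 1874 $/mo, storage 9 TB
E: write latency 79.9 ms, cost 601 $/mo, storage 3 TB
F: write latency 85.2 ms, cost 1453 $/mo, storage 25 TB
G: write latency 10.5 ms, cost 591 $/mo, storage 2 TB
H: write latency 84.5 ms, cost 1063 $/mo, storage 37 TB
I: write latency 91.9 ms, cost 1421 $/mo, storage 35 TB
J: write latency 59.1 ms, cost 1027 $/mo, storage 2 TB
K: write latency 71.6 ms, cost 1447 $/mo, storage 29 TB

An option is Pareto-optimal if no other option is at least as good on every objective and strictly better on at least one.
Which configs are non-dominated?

A: not dominated.
B: not dominated (best cost).
C: dominated by B (write latency 84.3≤89.8, cost 499≤816, storage 40≥37).
D: dominated by A (write latency 46.8≤98.7, cost 1400≤1874, storage 32≥9).
E: not dominated.
F: dominated by A (write latency 46.8≤85.2, cost 1400≤1453, storage 32≥25).
G: not dominated (best write latency).
H: dominated by B (write latency 84.3≤84.5, cost 499≤1063, storage 40≥37).
I: dominated by B (write latency 84.3≤91.9, cost 499≤1421, storage 40≥35).
J: dominated by G (write latency 10.5≤59.1, cost 591≤1027, storage 2≥2).
K: dominated by A (write latency 46.8≤71.6, cost 1400≤1447, storage 32≥29).

A, B, E, G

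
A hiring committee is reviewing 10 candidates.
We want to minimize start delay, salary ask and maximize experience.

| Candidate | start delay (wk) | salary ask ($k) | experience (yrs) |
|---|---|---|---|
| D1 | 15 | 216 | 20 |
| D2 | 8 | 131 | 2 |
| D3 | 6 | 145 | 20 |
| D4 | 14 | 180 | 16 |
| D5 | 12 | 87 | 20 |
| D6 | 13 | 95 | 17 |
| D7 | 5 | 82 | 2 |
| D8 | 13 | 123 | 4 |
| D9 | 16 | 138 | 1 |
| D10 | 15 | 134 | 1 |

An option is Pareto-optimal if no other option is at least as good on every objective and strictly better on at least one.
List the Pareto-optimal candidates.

D1: dominated by D3 (start delay 6≤15, salary ask 145≤216, experience 20≥20).
D2: dominated by D7 (start delay 5≤8, salary ask 82≤131, experience 2≥2).
D3: not dominated.
D4: dominated by D3 (start delay 6≤14, salary ask 145≤180, experience 20≥16).
D5: not dominated.
D6: dominated by D5 (start delay 12≤13, salary ask 87≤95, experience 20≥17).
D7: not dominated (best start delay).
D8: dominated by D5 (start delay 12≤13, salary ask 87≤123, experience 20≥4).
D9: dominated by D2 (start delay 8≤16, salary ask 131≤138, experience 2≥1).
D10: dominated by D2 (start delay 8≤15, salary ask 131≤134, experience 2≥1).

D3, D5, D7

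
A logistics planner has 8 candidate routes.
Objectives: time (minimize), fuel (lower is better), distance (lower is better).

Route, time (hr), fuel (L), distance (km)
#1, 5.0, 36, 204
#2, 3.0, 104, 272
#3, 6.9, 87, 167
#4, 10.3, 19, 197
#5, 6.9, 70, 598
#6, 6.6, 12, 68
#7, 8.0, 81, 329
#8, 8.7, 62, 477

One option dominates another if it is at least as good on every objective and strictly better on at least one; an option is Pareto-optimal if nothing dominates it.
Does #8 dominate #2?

#8 vs #2: #8 is worse on time (8.7 vs 3.0), so it does not dominate #2.

No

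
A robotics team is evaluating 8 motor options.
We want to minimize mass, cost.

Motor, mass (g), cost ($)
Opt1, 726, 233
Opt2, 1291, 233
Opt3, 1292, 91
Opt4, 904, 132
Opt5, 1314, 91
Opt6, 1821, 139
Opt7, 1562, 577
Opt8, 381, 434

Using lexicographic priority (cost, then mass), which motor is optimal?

First minimize cost: best is 91, kept {Opt3, Opt5}.
Then minimize mass: best is 1292, kept {Opt3}.

Opt3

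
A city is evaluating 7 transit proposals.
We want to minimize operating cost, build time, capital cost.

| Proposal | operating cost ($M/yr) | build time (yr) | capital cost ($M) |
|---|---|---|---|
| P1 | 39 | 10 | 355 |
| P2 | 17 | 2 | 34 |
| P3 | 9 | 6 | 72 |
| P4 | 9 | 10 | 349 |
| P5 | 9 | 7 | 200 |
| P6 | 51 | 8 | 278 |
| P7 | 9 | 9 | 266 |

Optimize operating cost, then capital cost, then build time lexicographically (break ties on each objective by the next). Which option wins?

P3

First minimize operating cost: best is 9, kept {P3, P4, P5, P7}.
Then minimize capital cost: best is 72, kept {P3}.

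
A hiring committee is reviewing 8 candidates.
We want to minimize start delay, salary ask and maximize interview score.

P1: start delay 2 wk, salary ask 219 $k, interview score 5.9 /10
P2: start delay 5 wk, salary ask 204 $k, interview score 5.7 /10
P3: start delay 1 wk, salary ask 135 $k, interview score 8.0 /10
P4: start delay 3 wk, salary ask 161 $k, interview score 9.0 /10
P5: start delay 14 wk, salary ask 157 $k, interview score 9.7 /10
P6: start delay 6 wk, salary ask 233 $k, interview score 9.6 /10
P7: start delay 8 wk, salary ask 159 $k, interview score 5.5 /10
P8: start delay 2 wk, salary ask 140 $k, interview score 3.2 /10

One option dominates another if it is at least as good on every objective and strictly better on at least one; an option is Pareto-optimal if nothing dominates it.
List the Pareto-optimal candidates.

P3, P4, P5, P6

P1: dominated by P3 (start delay 1≤2, salary ask 135≤219, interview score 8.0≥5.9).
P2: dominated by P3 (start delay 1≤5, salary ask 135≤204, interview score 8.0≥5.7).
P3: not dominated (best start delay).
P4: not dominated.
P5: not dominated (best interview score).
P6: not dominated.
P7: dominated by P3 (start delay 1≤8, salary ask 135≤159, interview score 8.0≥5.5).
P8: dominated by P3 (start delay 1≤2, salary ask 135≤140, interview score 8.0≥3.2).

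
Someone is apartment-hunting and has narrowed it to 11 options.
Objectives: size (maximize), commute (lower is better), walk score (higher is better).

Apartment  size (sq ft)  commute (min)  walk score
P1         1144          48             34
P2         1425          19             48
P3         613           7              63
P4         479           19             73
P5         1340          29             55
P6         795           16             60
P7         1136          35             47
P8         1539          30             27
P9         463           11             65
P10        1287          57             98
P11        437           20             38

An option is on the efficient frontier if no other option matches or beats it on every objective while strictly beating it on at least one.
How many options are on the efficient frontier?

8

P1: dominated by P2 (size 1425≥1144, commute 19≤48, walk score 48≥34).
P2: not dominated.
P3: not dominated (best commute).
P4: not dominated.
P5: not dominated.
P6: not dominated.
P7: dominated by P2 (size 1425≥1136, commute 19≤35, walk score 48≥47).
P8: not dominated (best size).
P9: not dominated.
P10: not dominated (best walk score).
P11: dominated by P2 (size 1425≥437, commute 19≤20, walk score 48≥38).
Pareto-optimal: P2, P3, P4, P5, P6, P8, P9, P10 → 8.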